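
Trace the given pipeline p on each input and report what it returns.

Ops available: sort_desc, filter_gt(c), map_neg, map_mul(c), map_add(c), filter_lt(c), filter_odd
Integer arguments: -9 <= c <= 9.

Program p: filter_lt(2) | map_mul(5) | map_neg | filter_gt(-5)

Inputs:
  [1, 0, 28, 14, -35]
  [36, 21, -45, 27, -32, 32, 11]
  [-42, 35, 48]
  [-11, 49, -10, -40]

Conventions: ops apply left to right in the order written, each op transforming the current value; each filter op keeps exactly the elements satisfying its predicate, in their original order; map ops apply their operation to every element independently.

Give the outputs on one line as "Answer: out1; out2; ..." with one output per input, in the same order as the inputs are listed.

[0, 175]; [225, 160]; [210]; [55, 50, 200]

Execution, op by op:
  [1, 0, 28, 14, -35] -> [1, 0, -35] -> [5, 0, -175] -> [-5, 0, 175] -> [0, 175]
  [36, 21, -45, 27, -32, 32, 11] -> [-45, -32] -> [-225, -160] -> [225, 160] -> [225, 160]
  [-42, 35, 48] -> [-42] -> [-210] -> [210] -> [210]
  [-11, 49, -10, -40] -> [-11, -10, -40] -> [-55, -50, -200] -> [55, 50, 200] -> [55, 50, 200]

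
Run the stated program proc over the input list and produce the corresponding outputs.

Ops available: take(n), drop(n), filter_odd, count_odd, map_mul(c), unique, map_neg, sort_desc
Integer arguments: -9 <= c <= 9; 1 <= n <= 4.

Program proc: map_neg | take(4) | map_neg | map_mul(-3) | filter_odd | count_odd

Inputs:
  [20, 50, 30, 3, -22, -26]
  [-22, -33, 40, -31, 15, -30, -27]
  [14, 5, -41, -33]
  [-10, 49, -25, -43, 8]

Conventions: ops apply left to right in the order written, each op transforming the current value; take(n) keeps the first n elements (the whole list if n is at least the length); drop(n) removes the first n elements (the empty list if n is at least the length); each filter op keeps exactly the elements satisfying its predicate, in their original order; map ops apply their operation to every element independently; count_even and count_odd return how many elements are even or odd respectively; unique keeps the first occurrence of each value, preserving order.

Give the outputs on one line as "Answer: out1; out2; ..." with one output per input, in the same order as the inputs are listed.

1; 2; 3; 3

Execution, op by op:
  [20, 50, 30, 3, -22, -26] -> [-20, -50, -30, -3, 22, 26] -> [-20, -50, -30, -3] -> [20, 50, 30, 3] -> [-60, -150, -90, -9] -> [-9] -> 1
  [-22, -33, 40, -31, 15, -30, -27] -> [22, 33, -40, 31, -15, 30, 27] -> [22, 33, -40, 31] -> [-22, -33, 40, -31] -> [66, 99, -120, 93] -> [99, 93] -> 2
  [14, 5, -41, -33] -> [-14, -5, 41, 33] -> [-14, -5, 41, 33] -> [14, 5, -41, -33] -> [-42, -15, 123, 99] -> [-15, 123, 99] -> 3
  [-10, 49, -25, -43, 8] -> [10, -49, 25, 43, -8] -> [10, -49, 25, 43] -> [-10, 49, -25, -43] -> [30, -147, 75, 129] -> [-147, 75, 129] -> 3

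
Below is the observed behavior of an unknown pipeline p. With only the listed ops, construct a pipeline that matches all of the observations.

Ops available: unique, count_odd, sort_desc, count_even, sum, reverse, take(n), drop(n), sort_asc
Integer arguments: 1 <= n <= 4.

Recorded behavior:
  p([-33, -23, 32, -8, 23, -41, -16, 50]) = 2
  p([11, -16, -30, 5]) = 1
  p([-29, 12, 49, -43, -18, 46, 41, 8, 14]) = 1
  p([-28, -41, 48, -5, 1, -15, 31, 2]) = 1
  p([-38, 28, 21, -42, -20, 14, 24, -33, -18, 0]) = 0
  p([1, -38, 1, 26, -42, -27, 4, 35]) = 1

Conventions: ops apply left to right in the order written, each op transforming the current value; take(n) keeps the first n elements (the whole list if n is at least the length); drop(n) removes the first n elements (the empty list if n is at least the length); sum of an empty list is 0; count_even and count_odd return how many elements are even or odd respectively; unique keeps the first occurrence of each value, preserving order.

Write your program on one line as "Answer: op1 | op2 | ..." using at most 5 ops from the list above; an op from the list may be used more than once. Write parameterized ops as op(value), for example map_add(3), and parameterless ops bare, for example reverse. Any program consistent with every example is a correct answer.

unique | take(4) | take(2) | count_odd

Check, running the answer program on each example:
  [-33, -23, 32, -8, 23, -41, -16, 50] -> [-33, -23, 32, -8, 23, -41, -16, 50] -> [-33, -23, 32, -8] -> [-33, -23] -> 2
  [11, -16, -30, 5] -> [11, -16, -30, 5] -> [11, -16, -30, 5] -> [11, -16] -> 1
  [-29, 12, 49, -43, -18, 46, 41, 8, 14] -> [-29, 12, 49, -43, -18, 46, 41, 8, 14] -> [-29, 12, 49, -43] -> [-29, 12] -> 1
  [-28, -41, 48, -5, 1, -15, 31, 2] -> [-28, -41, 48, -5, 1, -15, 31, 2] -> [-28, -41, 48, -5] -> [-28, -41] -> 1
  [-38, 28, 21, -42, -20, 14, 24, -33, -18, 0] -> [-38, 28, 21, -42, -20, 14, 24, -33, -18, 0] -> [-38, 28, 21, -42] -> [-38, 28] -> 0
  [1, -38, 1, 26, -42, -27, 4, 35] -> [1, -38, 26, -42, -27, 4, 35] -> [1, -38, 26, -42] -> [1, -38] -> 1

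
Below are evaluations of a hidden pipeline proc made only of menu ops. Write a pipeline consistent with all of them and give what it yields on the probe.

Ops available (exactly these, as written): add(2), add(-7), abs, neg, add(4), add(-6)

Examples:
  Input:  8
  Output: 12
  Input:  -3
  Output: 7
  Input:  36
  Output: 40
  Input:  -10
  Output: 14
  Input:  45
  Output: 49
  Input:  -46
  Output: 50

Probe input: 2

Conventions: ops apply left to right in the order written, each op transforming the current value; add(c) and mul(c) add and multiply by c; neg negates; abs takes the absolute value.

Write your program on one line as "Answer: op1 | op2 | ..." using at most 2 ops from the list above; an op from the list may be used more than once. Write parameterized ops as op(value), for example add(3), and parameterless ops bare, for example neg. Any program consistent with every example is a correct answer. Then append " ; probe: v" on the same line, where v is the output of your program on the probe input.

abs | add(4) ; probe: 6

Check, running the answer program on each example:
  8 -> 8 -> 12
  -3 -> 3 -> 7
  36 -> 36 -> 40
  -10 -> 10 -> 14
  45 -> 45 -> 49
  -46 -> 46 -> 50
  probe: 2 -> 2 -> 6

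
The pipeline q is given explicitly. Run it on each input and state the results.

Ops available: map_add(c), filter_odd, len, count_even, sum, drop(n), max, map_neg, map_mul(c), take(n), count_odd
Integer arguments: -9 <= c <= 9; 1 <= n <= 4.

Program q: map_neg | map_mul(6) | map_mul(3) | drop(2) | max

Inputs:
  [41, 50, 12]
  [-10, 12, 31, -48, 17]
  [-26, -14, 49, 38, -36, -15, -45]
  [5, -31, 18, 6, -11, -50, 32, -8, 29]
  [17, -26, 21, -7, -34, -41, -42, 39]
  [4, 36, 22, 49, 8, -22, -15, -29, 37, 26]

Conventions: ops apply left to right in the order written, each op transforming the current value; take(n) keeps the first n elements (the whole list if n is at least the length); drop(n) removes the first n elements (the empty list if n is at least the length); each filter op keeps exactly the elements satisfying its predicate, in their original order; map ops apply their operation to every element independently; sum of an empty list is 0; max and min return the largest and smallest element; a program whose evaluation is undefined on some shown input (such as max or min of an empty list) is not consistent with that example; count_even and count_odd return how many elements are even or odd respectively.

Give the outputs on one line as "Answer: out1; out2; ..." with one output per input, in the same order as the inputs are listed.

-216; 864; 810; 900; 756; 522

Execution, op by op:
  [41, 50, 12] -> [-41, -50, -12] -> [-246, -300, -72] -> [-738, -900, -216] -> [-216] -> -216
  [-10, 12, 31, -48, 17] -> [10, -12, -31, 48, -17] -> [60, -72, -186, 288, -102] -> [180, -216, -558, 864, -306] -> [-558, 864, -306] -> 864
  [-26, -14, 49, 38, -36, -15, -45] -> [26, 14, -49, -38, 36, 15, 45] -> [156, 84, -294, -228, 216, 90, 270] -> [468, 252, -882, -684, 648, 270, 810] -> [-882, -684, 648, 270, 810] -> 810
  [5, -31, 18, 6, -11, -50, 32, -8, 29] -> [-5, 31, -18, -6, 11, 50, -32, 8, -29] -> [-30, 186, -108, -36, 66, 300, -192, 48, -174] -> [-90, 558, -324, -108, 198, 900, -576, 144, -522] -> [-324, -108, 198, 900, -576, 144, -522] -> 900
  [17, -26, 21, -7, -34, -41, -42, 39] -> [-17, 26, -21, 7, 34, 41, 42, -39] -> [-102, 156, -126, 42, 204, 246, 252, -234] -> [-306, 468, -378, 126, 612, 738, 756, -702] -> [-378, 126, 612, 738, 756, -702] -> 756
  [4, 36, 22, 49, 8, -22, -15, -29, 37, 26] -> [-4, -36, -22, -49, -8, 22, 15, 29, -37, -26] -> [-24, -216, -132, -294, -48, 132, 90, 174, -222, -156] -> [-72, -648, -396, -882, -144, 396, 270, 522, -666, -468] -> [-396, -882, -144, 396, 270, 522, -666, -468] -> 522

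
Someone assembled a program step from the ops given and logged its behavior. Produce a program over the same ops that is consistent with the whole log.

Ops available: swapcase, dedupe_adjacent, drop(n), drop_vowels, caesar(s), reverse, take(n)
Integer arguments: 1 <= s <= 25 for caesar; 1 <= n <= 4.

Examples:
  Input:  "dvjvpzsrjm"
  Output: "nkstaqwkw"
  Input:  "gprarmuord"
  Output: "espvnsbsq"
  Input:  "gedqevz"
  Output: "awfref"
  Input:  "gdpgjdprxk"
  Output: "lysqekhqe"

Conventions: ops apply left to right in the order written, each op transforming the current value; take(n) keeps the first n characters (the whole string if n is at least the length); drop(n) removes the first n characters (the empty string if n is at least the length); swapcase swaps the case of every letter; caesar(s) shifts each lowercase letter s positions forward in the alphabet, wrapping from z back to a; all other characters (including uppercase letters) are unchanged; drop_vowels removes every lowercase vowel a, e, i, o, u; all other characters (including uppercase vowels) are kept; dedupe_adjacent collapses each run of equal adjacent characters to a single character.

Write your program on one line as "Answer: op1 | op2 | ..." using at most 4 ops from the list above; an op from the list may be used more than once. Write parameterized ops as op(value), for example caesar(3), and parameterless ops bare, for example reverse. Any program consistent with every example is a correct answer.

drop(1) | reverse | caesar(1)

Check, running the answer program on each example:
  "dvjvpzsrjm" -> "vjvpzsrjm" -> "mjrszpvjv" -> "nkstaqwkw"
  "gprarmuord" -> "prarmuord" -> "droumrarp" -> "espvnsbsq"
  "gedqevz" -> "edqevz" -> "zveqde" -> "awfref"
  "gdpgjdprxk" -> "dpgjdprxk" -> "kxrpdjgpd" -> "lysqekhqe"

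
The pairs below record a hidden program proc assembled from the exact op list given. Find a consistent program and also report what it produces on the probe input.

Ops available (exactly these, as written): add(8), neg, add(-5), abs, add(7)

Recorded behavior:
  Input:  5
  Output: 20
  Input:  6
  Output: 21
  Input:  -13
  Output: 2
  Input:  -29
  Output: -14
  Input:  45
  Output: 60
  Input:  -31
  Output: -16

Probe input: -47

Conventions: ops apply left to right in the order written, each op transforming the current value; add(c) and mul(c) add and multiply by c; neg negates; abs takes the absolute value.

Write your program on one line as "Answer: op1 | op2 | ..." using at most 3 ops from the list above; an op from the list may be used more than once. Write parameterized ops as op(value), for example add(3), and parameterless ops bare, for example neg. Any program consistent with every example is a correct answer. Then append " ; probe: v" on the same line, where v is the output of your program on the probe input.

add(7) | add(8) ; probe: -32

Check, running the answer program on each example:
  5 -> 12 -> 20
  6 -> 13 -> 21
  -13 -> -6 -> 2
  -29 -> -22 -> -14
  45 -> 52 -> 60
  -31 -> -24 -> -16
  probe: -47 -> -40 -> -32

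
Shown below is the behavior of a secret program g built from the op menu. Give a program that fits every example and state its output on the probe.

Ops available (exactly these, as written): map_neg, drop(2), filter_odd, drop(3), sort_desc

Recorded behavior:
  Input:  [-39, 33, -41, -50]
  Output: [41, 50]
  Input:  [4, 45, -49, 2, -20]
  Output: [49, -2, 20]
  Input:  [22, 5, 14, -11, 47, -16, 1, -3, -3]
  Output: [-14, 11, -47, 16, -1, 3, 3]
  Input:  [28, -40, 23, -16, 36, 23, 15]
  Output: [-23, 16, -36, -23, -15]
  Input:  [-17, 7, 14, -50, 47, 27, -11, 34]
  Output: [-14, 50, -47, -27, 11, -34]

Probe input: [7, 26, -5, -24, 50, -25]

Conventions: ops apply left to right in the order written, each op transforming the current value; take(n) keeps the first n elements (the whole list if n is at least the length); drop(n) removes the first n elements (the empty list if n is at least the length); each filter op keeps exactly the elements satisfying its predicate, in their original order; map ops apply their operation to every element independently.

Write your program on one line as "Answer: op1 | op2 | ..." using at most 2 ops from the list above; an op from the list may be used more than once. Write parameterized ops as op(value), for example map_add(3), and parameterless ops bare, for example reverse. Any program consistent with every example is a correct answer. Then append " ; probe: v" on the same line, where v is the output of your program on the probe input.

map_neg | drop(2) ; probe: [5, 24, -50, 25]

Check, running the answer program on each example:
  [-39, 33, -41, -50] -> [39, -33, 41, 50] -> [41, 50]
  [4, 45, -49, 2, -20] -> [-4, -45, 49, -2, 20] -> [49, -2, 20]
  [22, 5, 14, -11, 47, -16, 1, -3, -3] -> [-22, -5, -14, 11, -47, 16, -1, 3, 3] -> [-14, 11, -47, 16, -1, 3, 3]
  [28, -40, 23, -16, 36, 23, 15] -> [-28, 40, -23, 16, -36, -23, -15] -> [-23, 16, -36, -23, -15]
  [-17, 7, 14, -50, 47, 27, -11, 34] -> [17, -7, -14, 50, -47, -27, 11, -34] -> [-14, 50, -47, -27, 11, -34]
  probe: [7, 26, -5, -24, 50, -25] -> [-7, -26, 5, 24, -50, 25] -> [5, 24, -50, 25]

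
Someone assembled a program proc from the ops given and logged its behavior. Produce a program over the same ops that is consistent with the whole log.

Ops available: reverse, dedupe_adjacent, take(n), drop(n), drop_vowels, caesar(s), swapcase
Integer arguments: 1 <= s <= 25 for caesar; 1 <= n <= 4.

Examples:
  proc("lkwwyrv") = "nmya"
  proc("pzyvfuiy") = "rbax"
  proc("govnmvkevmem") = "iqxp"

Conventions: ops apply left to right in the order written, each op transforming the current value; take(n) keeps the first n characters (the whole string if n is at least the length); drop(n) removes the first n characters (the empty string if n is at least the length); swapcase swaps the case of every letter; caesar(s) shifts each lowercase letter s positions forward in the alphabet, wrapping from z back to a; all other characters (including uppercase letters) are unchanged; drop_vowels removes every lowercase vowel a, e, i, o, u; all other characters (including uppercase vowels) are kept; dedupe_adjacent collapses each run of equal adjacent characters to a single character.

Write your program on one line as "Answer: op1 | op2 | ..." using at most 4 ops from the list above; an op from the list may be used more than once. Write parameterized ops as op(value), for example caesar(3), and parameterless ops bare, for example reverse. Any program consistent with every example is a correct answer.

dedupe_adjacent | caesar(3) | take(4) | caesar(25)

Check, running the answer program on each example:
  "lkwwyrv" -> "lkwyrv" -> "onzbuy" -> "onzb" -> "nmya"
  "pzyvfuiy" -> "pzyvfuiy" -> "scbyixlb" -> "scby" -> "rbax"
  "govnmvkevmem" -> "govnmvkevmem" -> "jryqpynhyphp" -> "jryq" -> "iqxp"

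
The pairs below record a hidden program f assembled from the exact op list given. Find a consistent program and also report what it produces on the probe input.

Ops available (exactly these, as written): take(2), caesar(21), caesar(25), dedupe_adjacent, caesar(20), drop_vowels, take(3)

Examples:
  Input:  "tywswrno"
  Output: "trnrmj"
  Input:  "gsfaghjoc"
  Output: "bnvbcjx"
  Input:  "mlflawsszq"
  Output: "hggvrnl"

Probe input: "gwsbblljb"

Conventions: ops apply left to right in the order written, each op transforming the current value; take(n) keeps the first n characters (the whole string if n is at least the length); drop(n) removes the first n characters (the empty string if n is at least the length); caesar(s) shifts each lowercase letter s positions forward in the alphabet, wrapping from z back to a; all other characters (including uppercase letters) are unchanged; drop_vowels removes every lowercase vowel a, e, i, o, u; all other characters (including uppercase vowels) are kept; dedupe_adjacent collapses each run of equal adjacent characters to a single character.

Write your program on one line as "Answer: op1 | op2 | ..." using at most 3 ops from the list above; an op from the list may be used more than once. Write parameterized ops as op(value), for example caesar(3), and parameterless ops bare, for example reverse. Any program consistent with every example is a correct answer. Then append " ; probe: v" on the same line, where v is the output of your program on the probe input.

caesar(21) | dedupe_adjacent | drop_vowels ; probe: "brnwgw"

Check, running the answer program on each example:
  "tywswrno" -> "otrnrmij" -> "otrnrmij" -> "trnrmj"
  "gsfaghjoc" -> "bnavbcejx" -> "bnavbcejx" -> "bnvbcjx"
  "mlflawsszq" -> "hgagvrnnul" -> "hgagvrnul" -> "hggvrnl"
  probe: "gwsbblljb" -> "brnwwggew" -> "brnwgew" -> "brnwgw"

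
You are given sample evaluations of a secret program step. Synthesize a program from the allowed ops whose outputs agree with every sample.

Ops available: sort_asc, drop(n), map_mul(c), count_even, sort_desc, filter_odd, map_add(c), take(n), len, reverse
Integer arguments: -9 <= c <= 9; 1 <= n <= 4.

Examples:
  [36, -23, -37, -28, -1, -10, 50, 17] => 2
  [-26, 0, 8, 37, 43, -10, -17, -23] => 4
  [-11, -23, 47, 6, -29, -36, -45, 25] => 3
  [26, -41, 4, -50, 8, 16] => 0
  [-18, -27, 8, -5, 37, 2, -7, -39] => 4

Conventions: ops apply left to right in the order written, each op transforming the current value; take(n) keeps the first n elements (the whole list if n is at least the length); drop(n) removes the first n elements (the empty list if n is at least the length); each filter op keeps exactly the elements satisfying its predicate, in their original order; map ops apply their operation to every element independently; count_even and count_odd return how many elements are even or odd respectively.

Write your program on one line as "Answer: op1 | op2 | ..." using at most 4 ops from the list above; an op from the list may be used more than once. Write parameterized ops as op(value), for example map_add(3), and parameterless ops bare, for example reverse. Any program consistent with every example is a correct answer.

map_add(5) | drop(3) | count_even

Check, running the answer program on each example:
  [36, -23, -37, -28, -1, -10, 50, 17] -> [41, -18, -32, -23, 4, -5, 55, 22] -> [-23, 4, -5, 55, 22] -> 2
  [-26, 0, 8, 37, 43, -10, -17, -23] -> [-21, 5, 13, 42, 48, -5, -12, -18] -> [42, 48, -5, -12, -18] -> 4
  [-11, -23, 47, 6, -29, -36, -45, 25] -> [-6, -18, 52, 11, -24, -31, -40, 30] -> [11, -24, -31, -40, 30] -> 3
  [26, -41, 4, -50, 8, 16] -> [31, -36, 9, -45, 13, 21] -> [-45, 13, 21] -> 0
  [-18, -27, 8, -5, 37, 2, -7, -39] -> [-13, -22, 13, 0, 42, 7, -2, -34] -> [0, 42, 7, -2, -34] -> 4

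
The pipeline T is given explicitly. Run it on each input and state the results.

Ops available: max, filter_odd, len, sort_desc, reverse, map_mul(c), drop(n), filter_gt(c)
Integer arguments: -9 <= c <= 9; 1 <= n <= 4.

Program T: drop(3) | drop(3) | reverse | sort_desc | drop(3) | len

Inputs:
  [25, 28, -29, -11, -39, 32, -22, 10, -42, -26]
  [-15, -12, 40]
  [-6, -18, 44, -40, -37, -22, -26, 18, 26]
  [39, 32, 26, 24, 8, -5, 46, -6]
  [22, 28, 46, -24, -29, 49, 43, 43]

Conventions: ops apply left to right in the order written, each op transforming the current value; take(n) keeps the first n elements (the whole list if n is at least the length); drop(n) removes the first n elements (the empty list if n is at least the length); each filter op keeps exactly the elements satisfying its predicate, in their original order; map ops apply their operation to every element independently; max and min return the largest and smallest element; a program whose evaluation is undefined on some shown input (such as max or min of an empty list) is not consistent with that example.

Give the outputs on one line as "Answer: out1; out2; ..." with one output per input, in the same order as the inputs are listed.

1; 0; 0; 0; 0

Execution, op by op:
  [25, 28, -29, -11, -39, 32, -22, 10, -42, -26] -> [-11, -39, 32, -22, 10, -42, -26] -> [-22, 10, -42, -26] -> [-26, -42, 10, -22] -> [10, -22, -26, -42] -> [-42] -> 1
  [-15, -12, 40] -> [] -> [] -> [] -> [] -> [] -> 0
  [-6, -18, 44, -40, -37, -22, -26, 18, 26] -> [-40, -37, -22, -26, 18, 26] -> [-26, 18, 26] -> [26, 18, -26] -> [26, 18, -26] -> [] -> 0
  [39, 32, 26, 24, 8, -5, 46, -6] -> [24, 8, -5, 46, -6] -> [46, -6] -> [-6, 46] -> [46, -6] -> [] -> 0
  [22, 28, 46, -24, -29, 49, 43, 43] -> [-24, -29, 49, 43, 43] -> [43, 43] -> [43, 43] -> [43, 43] -> [] -> 0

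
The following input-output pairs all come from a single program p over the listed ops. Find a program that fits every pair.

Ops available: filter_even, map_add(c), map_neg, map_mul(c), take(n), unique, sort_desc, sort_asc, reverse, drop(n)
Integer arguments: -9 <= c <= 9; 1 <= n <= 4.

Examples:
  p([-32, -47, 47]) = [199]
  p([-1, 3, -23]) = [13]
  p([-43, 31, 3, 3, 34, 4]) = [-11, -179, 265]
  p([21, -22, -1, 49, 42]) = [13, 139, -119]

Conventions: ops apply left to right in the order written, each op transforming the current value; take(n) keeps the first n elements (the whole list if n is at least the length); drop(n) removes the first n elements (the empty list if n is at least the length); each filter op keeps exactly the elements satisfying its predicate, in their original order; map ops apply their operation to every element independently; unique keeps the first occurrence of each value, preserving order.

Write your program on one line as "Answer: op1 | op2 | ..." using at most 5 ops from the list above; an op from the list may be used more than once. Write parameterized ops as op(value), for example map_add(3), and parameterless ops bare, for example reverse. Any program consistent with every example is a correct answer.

map_mul(-6) | unique | reverse | drop(2) | map_add(7)

Check, running the answer program on each example:
  [-32, -47, 47] -> [192, 282, -282] -> [192, 282, -282] -> [-282, 282, 192] -> [192] -> [199]
  [-1, 3, -23] -> [6, -18, 138] -> [6, -18, 138] -> [138, -18, 6] -> [6] -> [13]
  [-43, 31, 3, 3, 34, 4] -> [258, -186, -18, -18, -204, -24] -> [258, -186, -18, -204, -24] -> [-24, -204, -18, -186, 258] -> [-18, -186, 258] -> [-11, -179, 265]
  [21, -22, -1, 49, 42] -> [-126, 132, 6, -294, -252] -> [-126, 132, 6, -294, -252] -> [-252, -294, 6, 132, -126] -> [6, 132, -126] -> [13, 139, -119]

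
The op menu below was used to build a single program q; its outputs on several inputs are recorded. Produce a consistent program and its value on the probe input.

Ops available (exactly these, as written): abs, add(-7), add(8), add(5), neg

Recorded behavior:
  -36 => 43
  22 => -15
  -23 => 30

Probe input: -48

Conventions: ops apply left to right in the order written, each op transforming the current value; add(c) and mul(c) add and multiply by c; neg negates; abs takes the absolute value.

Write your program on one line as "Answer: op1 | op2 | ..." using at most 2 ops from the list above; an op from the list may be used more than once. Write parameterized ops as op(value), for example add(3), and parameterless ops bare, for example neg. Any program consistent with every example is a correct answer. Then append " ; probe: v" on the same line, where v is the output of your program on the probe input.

add(-7) | neg ; probe: 55

Check, running the answer program on each example:
  -36 -> -43 -> 43
  22 -> 15 -> -15
  -23 -> -30 -> 30
  probe: -48 -> -55 -> 55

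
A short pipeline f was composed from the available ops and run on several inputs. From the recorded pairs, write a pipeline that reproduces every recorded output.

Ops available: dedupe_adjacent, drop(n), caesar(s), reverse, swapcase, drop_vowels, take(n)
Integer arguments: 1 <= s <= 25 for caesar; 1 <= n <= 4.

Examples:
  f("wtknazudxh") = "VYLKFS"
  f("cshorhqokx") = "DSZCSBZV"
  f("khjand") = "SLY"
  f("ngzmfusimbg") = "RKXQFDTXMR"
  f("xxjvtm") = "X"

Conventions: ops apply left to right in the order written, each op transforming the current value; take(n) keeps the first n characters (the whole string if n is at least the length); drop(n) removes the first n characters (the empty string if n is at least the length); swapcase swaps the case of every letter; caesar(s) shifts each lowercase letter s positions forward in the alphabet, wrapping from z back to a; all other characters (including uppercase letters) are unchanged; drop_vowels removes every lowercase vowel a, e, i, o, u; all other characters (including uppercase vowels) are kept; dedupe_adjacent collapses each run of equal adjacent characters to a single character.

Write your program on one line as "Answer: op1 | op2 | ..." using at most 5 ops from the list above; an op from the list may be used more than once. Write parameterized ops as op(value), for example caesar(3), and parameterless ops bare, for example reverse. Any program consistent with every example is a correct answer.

caesar(11) | drop_vowels | swapcase | drop(1)

Check, running the answer program on each example:
  "wtknazudxh" -> "hevylkfois" -> "hvylkfs" -> "HVYLKFS" -> "VYLKFS"
  "cshorhqokx" -> "ndszcsbzvi" -> "ndszcsbzv" -> "NDSZCSBZV" -> "DSZCSBZV"
  "khjand" -> "vsulyo" -> "vsly" -> "VSLY" -> "SLY"
  "ngzmfusimbg" -> "yrkxqfdtxmr" -> "yrkxqfdtxmr" -> "YRKXQFDTXMR" -> "RKXQFDTXMR"
  "xxjvtm" -> "iiugex" -> "gx" -> "GX" -> "X"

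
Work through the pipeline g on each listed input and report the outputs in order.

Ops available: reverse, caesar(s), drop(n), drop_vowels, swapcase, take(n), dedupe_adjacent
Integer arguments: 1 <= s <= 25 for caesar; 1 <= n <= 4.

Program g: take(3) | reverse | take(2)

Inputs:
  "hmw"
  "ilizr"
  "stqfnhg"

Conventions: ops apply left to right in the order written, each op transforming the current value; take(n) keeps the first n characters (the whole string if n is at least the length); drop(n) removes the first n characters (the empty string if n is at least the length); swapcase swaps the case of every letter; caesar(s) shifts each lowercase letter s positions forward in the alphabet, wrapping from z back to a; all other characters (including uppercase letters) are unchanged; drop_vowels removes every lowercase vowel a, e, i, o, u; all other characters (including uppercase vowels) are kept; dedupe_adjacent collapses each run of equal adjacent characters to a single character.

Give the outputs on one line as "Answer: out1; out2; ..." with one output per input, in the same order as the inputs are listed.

Execution, op by op:
  "hmw" -> "hmw" -> "wmh" -> "wm"
  "ilizr" -> "ili" -> "ili" -> "il"
  "stqfnhg" -> "stq" -> "qts" -> "qt"

"wm"; "il"; "qt"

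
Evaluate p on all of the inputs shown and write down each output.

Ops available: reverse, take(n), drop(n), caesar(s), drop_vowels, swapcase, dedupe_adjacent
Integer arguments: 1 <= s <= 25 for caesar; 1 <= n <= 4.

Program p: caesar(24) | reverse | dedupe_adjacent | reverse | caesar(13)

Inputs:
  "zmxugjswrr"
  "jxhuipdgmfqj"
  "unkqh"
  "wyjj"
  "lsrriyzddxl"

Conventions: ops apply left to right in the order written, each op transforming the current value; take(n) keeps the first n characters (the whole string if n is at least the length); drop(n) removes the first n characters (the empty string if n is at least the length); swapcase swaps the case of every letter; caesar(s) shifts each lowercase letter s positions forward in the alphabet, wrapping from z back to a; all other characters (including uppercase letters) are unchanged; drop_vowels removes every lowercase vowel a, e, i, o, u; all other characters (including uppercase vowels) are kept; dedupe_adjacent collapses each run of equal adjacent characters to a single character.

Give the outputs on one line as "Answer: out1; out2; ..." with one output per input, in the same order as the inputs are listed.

Execution, op by op:
  "zmxugjswrr" -> "xkvsehqupp" -> "ppuqhesvkx" -> "puqhesvkx" -> "xkvsehqup" -> "kxifrudhc"
  "jxhuipdgmfqj" -> "hvfsgnbekdoh" -> "hodkebngsfvh" -> "hodkebngsfvh" -> "hvfsgnbekdoh" -> "uisftaorxqbu"
  "unkqh" -> "sliof" -> "foils" -> "foils" -> "sliof" -> "fyvbs"
  "wyjj" -> "uwhh" -> "hhwu" -> "hwu" -> "uwh" -> "hju"
  "lsrriyzddxl" -> "jqppgwxbbvj" -> "jvbbxwgppqj" -> "jvbxwgpqj" -> "jqpgwxbvj" -> "wdctjkoiw"

"kxifrudhc"; "uisftaorxqbu"; "fyvbs"; "hju"; "wdctjkoiw"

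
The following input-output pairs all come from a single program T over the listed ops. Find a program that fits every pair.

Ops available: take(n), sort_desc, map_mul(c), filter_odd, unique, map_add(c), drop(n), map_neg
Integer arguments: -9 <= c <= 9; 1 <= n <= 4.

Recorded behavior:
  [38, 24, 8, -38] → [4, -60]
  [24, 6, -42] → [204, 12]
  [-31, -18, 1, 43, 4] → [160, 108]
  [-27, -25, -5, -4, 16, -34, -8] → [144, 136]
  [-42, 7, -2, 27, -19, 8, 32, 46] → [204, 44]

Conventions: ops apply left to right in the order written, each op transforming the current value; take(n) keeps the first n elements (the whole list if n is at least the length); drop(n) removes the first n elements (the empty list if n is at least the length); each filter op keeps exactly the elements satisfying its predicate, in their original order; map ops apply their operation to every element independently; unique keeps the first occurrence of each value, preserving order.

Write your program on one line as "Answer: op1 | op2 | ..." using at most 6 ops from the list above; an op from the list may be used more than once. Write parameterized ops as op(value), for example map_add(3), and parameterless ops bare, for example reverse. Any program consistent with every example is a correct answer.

map_neg | take(3) | map_add(9) | map_mul(4) | sort_desc | take(2)

Check, running the answer program on each example:
  [38, 24, 8, -38] -> [-38, -24, -8, 38] -> [-38, -24, -8] -> [-29, -15, 1] -> [-116, -60, 4] -> [4, -60, -116] -> [4, -60]
  [24, 6, -42] -> [-24, -6, 42] -> [-24, -6, 42] -> [-15, 3, 51] -> [-60, 12, 204] -> [204, 12, -60] -> [204, 12]
  [-31, -18, 1, 43, 4] -> [31, 18, -1, -43, -4] -> [31, 18, -1] -> [40, 27, 8] -> [160, 108, 32] -> [160, 108, 32] -> [160, 108]
  [-27, -25, -5, -4, 16, -34, -8] -> [27, 25, 5, 4, -16, 34, 8] -> [27, 25, 5] -> [36, 34, 14] -> [144, 136, 56] -> [144, 136, 56] -> [144, 136]
  [-42, 7, -2, 27, -19, 8, 32, 46] -> [42, -7, 2, -27, 19, -8, -32, -46] -> [42, -7, 2] -> [51, 2, 11] -> [204, 8, 44] -> [204, 44, 8] -> [204, 44]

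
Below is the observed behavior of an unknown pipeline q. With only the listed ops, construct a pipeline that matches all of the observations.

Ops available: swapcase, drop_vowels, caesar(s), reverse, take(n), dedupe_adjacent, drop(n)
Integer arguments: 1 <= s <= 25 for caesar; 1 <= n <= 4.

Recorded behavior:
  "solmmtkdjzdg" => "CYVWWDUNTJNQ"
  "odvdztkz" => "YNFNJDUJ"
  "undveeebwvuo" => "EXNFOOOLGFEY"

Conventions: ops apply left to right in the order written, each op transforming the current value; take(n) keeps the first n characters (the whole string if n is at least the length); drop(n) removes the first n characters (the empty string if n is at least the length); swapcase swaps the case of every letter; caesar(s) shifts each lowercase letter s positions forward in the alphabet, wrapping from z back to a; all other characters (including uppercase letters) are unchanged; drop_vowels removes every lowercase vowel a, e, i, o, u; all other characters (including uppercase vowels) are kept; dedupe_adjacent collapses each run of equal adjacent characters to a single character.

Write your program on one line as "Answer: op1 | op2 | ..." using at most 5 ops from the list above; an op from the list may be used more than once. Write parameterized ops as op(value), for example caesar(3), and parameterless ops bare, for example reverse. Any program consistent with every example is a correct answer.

caesar(23) | caesar(15) | caesar(24) | swapcase

Check, running the answer program on each example:
  "solmmtkdjzdg" -> "plijjqhagwad" -> "eaxyyfwpvlps" -> "cyvwwduntjnq" -> "CYVWWDUNTJNQ"
  "odvdztkz" -> "lasawqhw" -> "aphplfwl" -> "ynfnjduj" -> "YNFNJDUJ"
  "undveeebwvuo" -> "rkasbbbytsrl" -> "gzphqqqnihga" -> "exnfooolgfey" -> "EXNFOOOLGFEY"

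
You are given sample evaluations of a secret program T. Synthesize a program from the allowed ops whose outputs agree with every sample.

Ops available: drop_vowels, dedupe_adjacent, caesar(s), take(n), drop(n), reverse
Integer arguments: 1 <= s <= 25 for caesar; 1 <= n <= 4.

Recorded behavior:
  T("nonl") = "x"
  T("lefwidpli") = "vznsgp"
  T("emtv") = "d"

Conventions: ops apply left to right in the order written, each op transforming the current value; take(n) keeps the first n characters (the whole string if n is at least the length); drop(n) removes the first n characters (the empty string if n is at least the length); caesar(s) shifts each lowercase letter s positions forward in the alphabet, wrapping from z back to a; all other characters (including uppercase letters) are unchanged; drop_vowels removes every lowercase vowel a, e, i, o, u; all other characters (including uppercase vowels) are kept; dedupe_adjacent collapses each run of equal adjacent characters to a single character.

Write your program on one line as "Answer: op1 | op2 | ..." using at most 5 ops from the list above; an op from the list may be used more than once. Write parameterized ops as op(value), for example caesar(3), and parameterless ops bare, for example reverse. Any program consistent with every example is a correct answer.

drop(2) | caesar(10) | reverse | drop(1)

Check, running the answer program on each example:
  "nonl" -> "nl" -> "xv" -> "vx" -> "x"
  "lefwidpli" -> "fwidpli" -> "pgsnzvs" -> "svznsgp" -> "vznsgp"
  "emtv" -> "tv" -> "df" -> "fd" -> "d"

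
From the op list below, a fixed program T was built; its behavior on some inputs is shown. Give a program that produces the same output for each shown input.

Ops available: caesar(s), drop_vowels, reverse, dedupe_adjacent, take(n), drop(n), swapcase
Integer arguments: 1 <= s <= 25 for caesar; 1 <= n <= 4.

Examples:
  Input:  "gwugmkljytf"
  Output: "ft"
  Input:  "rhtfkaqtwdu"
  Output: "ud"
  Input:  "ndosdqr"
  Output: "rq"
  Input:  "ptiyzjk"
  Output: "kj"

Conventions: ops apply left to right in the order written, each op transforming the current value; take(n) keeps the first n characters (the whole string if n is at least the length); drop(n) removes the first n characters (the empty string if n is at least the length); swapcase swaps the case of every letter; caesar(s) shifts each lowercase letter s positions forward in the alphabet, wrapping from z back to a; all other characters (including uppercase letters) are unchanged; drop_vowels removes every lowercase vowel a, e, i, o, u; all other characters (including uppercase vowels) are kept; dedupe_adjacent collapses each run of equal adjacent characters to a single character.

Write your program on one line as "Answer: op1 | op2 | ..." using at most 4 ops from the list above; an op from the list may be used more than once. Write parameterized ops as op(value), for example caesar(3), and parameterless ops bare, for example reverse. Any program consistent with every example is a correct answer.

reverse | take(3) | take(2)

Check, running the answer program on each example:
  "gwugmkljytf" -> "ftyjlkmguwg" -> "fty" -> "ft"
  "rhtfkaqtwdu" -> "udwtqakfthr" -> "udw" -> "ud"
  "ndosdqr" -> "rqdsodn" -> "rqd" -> "rq"
  "ptiyzjk" -> "kjzyitp" -> "kjz" -> "kj"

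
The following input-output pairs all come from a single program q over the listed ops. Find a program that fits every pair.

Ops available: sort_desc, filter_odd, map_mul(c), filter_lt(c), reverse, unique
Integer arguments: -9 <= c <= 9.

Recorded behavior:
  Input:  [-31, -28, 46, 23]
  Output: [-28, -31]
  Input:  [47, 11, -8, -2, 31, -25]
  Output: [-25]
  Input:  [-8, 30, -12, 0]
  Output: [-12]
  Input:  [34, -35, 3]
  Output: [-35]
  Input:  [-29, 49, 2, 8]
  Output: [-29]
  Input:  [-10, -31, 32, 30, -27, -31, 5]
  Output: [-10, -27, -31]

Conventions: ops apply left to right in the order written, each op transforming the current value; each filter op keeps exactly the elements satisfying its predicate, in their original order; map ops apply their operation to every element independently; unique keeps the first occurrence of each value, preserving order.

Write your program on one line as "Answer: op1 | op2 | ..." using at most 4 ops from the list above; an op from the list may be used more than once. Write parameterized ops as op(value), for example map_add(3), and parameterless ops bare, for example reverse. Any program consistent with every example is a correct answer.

filter_lt(-8) | unique | sort_desc

Check, running the answer program on each example:
  [-31, -28, 46, 23] -> [-31, -28] -> [-31, -28] -> [-28, -31]
  [47, 11, -8, -2, 31, -25] -> [-25] -> [-25] -> [-25]
  [-8, 30, -12, 0] -> [-12] -> [-12] -> [-12]
  [34, -35, 3] -> [-35] -> [-35] -> [-35]
  [-29, 49, 2, 8] -> [-29] -> [-29] -> [-29]
  [-10, -31, 32, 30, -27, -31, 5] -> [-10, -31, -27, -31] -> [-10, -31, -27] -> [-10, -27, -31]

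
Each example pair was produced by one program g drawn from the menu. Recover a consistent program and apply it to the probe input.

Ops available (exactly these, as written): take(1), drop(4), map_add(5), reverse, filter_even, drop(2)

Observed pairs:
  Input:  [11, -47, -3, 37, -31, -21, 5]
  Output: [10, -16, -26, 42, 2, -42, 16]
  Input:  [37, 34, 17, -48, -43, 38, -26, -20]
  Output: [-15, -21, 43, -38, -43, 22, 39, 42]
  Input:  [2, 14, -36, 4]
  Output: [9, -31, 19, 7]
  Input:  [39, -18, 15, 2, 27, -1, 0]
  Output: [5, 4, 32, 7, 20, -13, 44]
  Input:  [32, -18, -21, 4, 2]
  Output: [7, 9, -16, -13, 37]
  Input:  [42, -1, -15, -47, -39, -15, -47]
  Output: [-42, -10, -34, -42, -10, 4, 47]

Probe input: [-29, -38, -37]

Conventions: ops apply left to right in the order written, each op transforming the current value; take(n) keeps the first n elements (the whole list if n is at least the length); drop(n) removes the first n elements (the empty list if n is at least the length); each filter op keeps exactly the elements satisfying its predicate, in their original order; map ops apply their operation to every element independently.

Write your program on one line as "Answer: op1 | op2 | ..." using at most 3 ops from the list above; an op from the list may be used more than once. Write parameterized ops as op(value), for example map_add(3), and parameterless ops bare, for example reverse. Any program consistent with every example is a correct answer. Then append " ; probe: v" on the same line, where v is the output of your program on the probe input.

reverse | map_add(5) ; probe: [-32, -33, -24]

Check, running the answer program on each example:
  [11, -47, -3, 37, -31, -21, 5] -> [5, -21, -31, 37, -3, -47, 11] -> [10, -16, -26, 42, 2, -42, 16]
  [37, 34, 17, -48, -43, 38, -26, -20] -> [-20, -26, 38, -43, -48, 17, 34, 37] -> [-15, -21, 43, -38, -43, 22, 39, 42]
  [2, 14, -36, 4] -> [4, -36, 14, 2] -> [9, -31, 19, 7]
  [39, -18, 15, 2, 27, -1, 0] -> [0, -1, 27, 2, 15, -18, 39] -> [5, 4, 32, 7, 20, -13, 44]
  [32, -18, -21, 4, 2] -> [2, 4, -21, -18, 32] -> [7, 9, -16, -13, 37]
  [42, -1, -15, -47, -39, -15, -47] -> [-47, -15, -39, -47, -15, -1, 42] -> [-42, -10, -34, -42, -10, 4, 47]
  probe: [-29, -38, -37] -> [-37, -38, -29] -> [-32, -33, -24]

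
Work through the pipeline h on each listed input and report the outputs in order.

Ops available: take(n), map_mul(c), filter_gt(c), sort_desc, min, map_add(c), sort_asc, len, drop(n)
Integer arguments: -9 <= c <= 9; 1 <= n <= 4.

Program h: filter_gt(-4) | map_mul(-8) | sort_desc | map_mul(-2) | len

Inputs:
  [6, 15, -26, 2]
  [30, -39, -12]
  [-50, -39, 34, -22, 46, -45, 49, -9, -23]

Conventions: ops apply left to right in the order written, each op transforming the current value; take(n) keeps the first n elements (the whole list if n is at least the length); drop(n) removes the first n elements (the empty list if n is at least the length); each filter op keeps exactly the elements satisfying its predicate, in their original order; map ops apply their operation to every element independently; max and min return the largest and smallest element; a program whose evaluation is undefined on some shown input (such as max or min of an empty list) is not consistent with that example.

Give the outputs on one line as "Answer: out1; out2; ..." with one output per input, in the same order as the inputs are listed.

3; 1; 3

Execution, op by op:
  [6, 15, -26, 2] -> [6, 15, 2] -> [-48, -120, -16] -> [-16, -48, -120] -> [32, 96, 240] -> 3
  [30, -39, -12] -> [30] -> [-240] -> [-240] -> [480] -> 1
  [-50, -39, 34, -22, 46, -45, 49, -9, -23] -> [34, 46, 49] -> [-272, -368, -392] -> [-272, -368, -392] -> [544, 736, 784] -> 3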